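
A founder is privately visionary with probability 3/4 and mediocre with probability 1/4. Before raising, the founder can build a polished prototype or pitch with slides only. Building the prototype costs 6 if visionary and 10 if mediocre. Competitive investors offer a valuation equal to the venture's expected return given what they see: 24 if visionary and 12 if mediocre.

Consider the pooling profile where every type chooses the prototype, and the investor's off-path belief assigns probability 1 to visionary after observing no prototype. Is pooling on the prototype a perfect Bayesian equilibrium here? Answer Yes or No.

No

On path, the investor holds the prior and pays 3/4·24 + 1/4·12 = 21. Off path (no prototype), believing visionary, it pays 24.
visionary: the prototype nets 21 − 6 = 15; no prototype nets 24. visionary would deviate.
mediocre: the prototype nets 21 − 10 = 11; no prototype nets 24. mediocre would deviate.
A type deviates, so pooling fails.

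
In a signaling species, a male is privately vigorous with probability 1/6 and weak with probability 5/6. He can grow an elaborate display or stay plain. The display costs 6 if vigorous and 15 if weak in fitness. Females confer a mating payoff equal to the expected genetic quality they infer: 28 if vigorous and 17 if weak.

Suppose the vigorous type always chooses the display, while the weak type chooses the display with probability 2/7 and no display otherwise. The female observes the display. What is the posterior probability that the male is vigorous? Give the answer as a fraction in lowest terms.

7/17

P(the display) = (1/6)·1 + (5/6)·(2/7) = 17/42.
By Bayes' rule, P(vigorous | the display) = (1/6) / (17/42) = 7/17.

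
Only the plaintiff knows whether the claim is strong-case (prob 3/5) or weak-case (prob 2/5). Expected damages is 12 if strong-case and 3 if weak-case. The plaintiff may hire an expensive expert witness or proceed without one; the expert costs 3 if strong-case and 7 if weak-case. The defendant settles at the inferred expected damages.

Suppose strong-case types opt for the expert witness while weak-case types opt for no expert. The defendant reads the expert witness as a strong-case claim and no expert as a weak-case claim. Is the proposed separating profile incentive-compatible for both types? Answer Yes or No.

Under these beliefs, the expert witness earns settlement 12 and no expert earns settlement 3.
strong-case: the expert witness nets 12 − 3 = 9; no expert nets 3. strong-case prefers the expert witness.
weak-case: the expert witness nets 12 − 7 = 5; no expert nets 3. weak-case would deviate to the expert witness.
weak-case has a profitable deviation, so the profile is not an equilibrium.

No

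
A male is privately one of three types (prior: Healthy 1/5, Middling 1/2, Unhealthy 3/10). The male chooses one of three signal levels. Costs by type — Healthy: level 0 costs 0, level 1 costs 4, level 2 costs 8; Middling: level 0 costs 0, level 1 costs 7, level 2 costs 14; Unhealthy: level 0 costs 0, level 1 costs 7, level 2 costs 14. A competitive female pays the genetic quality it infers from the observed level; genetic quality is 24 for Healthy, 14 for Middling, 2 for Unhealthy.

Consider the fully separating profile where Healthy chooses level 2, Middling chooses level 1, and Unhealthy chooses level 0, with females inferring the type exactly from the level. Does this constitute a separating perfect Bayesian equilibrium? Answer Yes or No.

Separating mating payoffs: level 2 → 24, level 1 → 14, level 0 → 2.
Healthy (assigned level 2): level 0: 2 − 0 = 2; level 1: 14 − 4 = 10; level 2: 24 − 8 = 16. Healthy stays.
Middling (assigned level 1): level 0: 2 − 0 = 2; level 1: 14 − 7 = 7; level 2: 24 − 14 = 10. Middling prefers level 2.
Unhealthy (assigned level 0): level 0: 2 − 0 = 2; level 1: 14 − 7 = 7; level 2: 24 − 14 = 10. Unhealthy prefers level 2.
At least one type deviates; the separating profile fails.

No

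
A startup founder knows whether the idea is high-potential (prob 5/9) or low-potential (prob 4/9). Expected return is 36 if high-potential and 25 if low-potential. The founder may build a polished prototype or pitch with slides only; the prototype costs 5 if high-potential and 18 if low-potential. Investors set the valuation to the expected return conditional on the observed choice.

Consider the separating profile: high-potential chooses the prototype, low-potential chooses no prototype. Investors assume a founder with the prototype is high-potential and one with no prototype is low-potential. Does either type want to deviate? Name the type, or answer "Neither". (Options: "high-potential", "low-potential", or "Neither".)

The prototype pays 36; no prototype pays 25.
high-potential: assigned the prototype, nets 36 − 5 = 31; deviating to no prototype nets 25.
low-potential: assigned no prototype, nets 25; deviating to the prototype nets 36 − 18 = 18.
Both types strictly prefer their assigned action; no profitable deviation.

Neither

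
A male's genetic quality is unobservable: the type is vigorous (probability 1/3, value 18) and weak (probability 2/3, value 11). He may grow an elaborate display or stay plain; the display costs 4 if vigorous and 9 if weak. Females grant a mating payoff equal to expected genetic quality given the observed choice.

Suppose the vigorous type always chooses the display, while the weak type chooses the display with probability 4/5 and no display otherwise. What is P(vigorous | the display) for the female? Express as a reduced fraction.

5/13

P(the display) = (1/3)·1 + (2/3)·(4/5) = 13/15.
By Bayes' rule, P(vigorous | the display) = (1/3) / (13/15) = 5/13.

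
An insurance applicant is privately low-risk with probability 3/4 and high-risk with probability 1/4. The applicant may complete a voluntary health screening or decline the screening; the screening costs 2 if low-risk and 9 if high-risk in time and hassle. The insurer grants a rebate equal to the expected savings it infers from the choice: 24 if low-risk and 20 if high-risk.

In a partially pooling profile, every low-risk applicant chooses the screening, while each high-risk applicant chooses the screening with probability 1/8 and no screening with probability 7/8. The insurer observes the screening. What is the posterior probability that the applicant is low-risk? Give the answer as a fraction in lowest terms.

P(the screening) = (3/4)·1 + (1/4)·(1/8) = 25/32.
By Bayes' rule, P(low-risk | the screening) = (3/4) / (25/32) = 24/25.

24/25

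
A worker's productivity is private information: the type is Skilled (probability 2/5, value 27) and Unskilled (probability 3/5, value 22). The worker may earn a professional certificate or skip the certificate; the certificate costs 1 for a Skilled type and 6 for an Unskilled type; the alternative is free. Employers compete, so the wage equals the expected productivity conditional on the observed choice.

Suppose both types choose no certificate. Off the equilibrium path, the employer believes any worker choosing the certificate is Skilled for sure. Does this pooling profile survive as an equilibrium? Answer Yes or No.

No

On path, the employer holds the prior and pays 2/5·27 + 3/5·22 = 24. Off path (the certificate), believing Skilled, it pays 27.
Skilled: no certificate nets 24; the certificate nets 27 − 1 = 26. Skilled would deviate.
Unskilled: no certificate nets 24; the certificate nets 27 − 6 = 21. Unskilled stays.
A type deviates, so pooling fails.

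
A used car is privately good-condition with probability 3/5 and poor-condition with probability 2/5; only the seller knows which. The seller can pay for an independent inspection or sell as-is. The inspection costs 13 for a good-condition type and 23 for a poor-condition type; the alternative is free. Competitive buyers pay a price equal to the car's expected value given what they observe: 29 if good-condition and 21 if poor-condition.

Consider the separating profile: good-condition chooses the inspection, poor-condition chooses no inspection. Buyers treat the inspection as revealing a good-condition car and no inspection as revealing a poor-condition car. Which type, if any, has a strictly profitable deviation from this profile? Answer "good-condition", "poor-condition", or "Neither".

The inspection pays 29; no inspection pays 21.
good-condition: assigned the inspection, nets 29 − 13 = 16; deviating to no inspection nets 21.
poor-condition: assigned no inspection, nets 21; deviating to the inspection nets 29 − 23 = 6.
The good-condition type gains 5 by deviating.

good-condition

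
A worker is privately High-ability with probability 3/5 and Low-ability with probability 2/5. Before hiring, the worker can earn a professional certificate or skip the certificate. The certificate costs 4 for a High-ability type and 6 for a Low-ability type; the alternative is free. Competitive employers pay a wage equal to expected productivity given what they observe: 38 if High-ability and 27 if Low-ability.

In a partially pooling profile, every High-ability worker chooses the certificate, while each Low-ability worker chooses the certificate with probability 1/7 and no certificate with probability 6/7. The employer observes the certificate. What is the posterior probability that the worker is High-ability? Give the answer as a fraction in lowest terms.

21/23

P(the certificate) = (3/5)·1 + (2/5)·(1/7) = 23/35.
By Bayes' rule, P(High-ability | the certificate) = (3/5) / (23/35) = 21/23.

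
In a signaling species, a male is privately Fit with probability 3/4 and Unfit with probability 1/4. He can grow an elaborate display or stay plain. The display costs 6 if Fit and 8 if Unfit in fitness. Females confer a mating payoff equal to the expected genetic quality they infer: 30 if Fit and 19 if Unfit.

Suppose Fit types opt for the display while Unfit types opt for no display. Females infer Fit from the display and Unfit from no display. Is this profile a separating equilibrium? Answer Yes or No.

No

Under these beliefs, the display earns mating payoff 30 and no display earns mating payoff 19.
Fit: the display nets 30 − 6 = 24; no display nets 19. Fit prefers the display.
Unfit: the display nets 30 − 8 = 22; no display nets 19. Unfit would deviate to the display.
Unfit has a profitable deviation, so the profile is not an equilibrium.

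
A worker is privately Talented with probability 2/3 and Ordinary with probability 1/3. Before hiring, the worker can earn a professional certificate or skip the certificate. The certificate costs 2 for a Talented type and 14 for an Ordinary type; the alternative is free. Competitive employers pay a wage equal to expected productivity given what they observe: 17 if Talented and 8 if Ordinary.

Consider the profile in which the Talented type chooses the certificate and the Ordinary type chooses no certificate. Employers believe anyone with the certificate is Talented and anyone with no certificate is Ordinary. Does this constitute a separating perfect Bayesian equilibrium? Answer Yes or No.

Yes

Under these beliefs, the certificate earns wage 17 and no certificate earns wage 8.
Talented: the certificate nets 17 − 2 = 15; no certificate nets 8. Talented prefers the certificate.
Ordinary: the certificate nets 17 − 14 = 3; no certificate nets 8. Ordinary prefers no certificate.
Neither type deviates, so the separating profile is an equilibrium.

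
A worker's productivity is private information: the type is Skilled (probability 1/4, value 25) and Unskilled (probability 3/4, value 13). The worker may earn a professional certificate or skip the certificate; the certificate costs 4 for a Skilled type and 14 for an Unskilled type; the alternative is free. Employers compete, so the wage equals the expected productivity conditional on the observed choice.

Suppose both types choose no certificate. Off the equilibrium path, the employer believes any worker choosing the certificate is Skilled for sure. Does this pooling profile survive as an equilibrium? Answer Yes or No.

No

On path, the employer holds the prior and pays 1/4·25 + 3/4·13 = 16. Off path (the certificate), believing Skilled, it pays 25.
Skilled: no certificate nets 16; the certificate nets 25 − 4 = 21. Skilled would deviate.
Unskilled: no certificate nets 16; the certificate nets 25 − 14 = 11. Unskilled stays.
A type deviates, so pooling fails.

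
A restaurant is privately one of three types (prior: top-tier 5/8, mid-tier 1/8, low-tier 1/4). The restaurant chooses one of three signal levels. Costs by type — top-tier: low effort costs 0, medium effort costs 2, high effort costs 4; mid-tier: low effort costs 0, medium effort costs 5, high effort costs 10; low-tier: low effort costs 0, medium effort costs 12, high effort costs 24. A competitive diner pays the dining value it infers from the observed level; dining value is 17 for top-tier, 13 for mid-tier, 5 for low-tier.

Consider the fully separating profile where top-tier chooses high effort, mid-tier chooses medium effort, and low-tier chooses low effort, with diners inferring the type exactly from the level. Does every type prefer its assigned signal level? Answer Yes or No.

Yes

Separating price premiums: high effort → 17, medium effort → 13, low effort → 5.
top-tier (assigned high effort): low effort: 5 − 0 = 5; medium effort: 13 − 2 = 11; high effort: 17 − 4 = 13. top-tier stays.
mid-tier (assigned medium effort): low effort: 5 − 0 = 5; medium effort: 13 − 5 = 8; high effort: 17 − 10 = 7. mid-tier stays.
low-tier (assigned low effort): low effort: 5 − 0 = 5; medium effort: 13 − 12 = 1; high effort: 17 − 24 = -7. low-tier stays.
Every type prefers its assigned level; separation holds.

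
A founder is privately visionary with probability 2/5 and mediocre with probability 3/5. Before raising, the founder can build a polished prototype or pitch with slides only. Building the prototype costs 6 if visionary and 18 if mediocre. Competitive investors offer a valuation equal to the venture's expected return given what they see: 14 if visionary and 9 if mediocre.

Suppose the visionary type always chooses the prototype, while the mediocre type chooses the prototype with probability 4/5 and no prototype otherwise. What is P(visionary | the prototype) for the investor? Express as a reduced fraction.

5/11

P(the prototype) = (2/5)·1 + (3/5)·(4/5) = 22/25.
By Bayes' rule, P(visionary | the prototype) = (2/5) / (22/25) = 5/11.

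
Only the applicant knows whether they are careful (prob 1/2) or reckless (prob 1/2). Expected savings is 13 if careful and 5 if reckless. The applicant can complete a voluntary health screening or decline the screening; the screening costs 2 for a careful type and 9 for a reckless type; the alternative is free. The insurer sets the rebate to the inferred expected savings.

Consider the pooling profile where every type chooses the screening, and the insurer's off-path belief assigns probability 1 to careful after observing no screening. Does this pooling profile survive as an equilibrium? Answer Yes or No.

No

On path, the insurer holds the prior and pays 1/2·13 + 1/2·5 = 9. Off path (no screening), believing careful, it pays 13.
careful: the screening nets 9 − 2 = 7; no screening nets 13. careful would deviate.
reckless: the screening nets 9 − 9 = 0; no screening nets 13. reckless would deviate.
A type deviates, so pooling fails.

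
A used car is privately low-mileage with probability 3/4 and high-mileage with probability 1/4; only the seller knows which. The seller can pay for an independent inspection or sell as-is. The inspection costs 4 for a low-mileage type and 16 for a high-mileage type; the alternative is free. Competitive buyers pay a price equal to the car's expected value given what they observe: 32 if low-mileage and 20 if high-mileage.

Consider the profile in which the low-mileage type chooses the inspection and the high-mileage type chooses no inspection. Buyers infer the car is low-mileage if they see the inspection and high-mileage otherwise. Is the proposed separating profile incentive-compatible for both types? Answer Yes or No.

Under these beliefs, the inspection earns price 32 and no inspection earns price 20.
low-mileage: the inspection nets 32 − 4 = 28; no inspection nets 20. low-mileage prefers the inspection.
high-mileage: the inspection nets 32 − 16 = 16; no inspection nets 20. high-mileage prefers no inspection.
Neither type deviates, so the separating profile is an equilibrium.

Yes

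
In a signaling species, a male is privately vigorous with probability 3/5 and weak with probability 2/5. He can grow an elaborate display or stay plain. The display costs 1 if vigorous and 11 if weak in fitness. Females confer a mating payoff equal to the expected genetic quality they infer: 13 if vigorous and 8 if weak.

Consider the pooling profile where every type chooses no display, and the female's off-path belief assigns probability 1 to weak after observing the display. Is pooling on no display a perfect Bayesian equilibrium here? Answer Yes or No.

Yes

On path, the female holds the prior and pays 3/5·13 + 2/5·8 = 11. Off path (the display), believing weak, it pays 8.
vigorous: no display nets 11; the display nets 8 − 1 = 7. vigorous stays.
weak: no display nets 11; the display nets 8 − 11 = -3. weak stays.
No type deviates, so pooling is sustained.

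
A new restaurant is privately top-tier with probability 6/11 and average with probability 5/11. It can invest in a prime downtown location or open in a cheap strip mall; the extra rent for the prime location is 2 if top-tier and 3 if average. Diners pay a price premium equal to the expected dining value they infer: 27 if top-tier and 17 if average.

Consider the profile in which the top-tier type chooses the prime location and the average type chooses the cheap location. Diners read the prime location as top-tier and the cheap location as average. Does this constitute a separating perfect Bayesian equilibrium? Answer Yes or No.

No

Under these beliefs, the prime location earns price premium 27 and the cheap location earns price premium 17.
top-tier: the prime location nets 27 − 2 = 25; the cheap location nets 17. top-tier prefers the prime location.
average: the prime location nets 27 − 3 = 24; the cheap location nets 17. average would deviate to the prime location.
average has a profitable deviation, so the profile is not an equilibrium.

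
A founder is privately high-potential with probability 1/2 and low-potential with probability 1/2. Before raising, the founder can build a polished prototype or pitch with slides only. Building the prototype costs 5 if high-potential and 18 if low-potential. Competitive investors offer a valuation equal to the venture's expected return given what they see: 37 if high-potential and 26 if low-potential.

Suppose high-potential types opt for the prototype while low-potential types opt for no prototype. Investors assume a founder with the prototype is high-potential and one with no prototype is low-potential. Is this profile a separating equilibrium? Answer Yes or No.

Yes

Under these beliefs, the prototype earns valuation 37 and no prototype earns valuation 26.
high-potential: the prototype nets 37 − 5 = 32; no prototype nets 26. high-potential prefers the prototype.
low-potential: the prototype nets 37 − 18 = 19; no prototype nets 26. low-potential prefers no prototype.
Neither type deviates, so the separating profile is an equilibrium.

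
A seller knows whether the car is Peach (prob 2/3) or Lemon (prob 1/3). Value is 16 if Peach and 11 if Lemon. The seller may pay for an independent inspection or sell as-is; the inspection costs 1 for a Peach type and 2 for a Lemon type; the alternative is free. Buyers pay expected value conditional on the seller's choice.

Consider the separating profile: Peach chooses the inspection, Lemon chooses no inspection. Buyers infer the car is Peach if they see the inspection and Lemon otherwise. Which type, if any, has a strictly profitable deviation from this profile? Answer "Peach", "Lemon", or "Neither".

Lemon

The inspection pays 16; no inspection pays 11.
Peach: assigned the inspection, nets 16 − 1 = 15; deviating to no inspection nets 11.
Lemon: assigned no inspection, nets 11; deviating to the inspection nets 16 − 2 = 14.
The Lemon type gains 3 by deviating.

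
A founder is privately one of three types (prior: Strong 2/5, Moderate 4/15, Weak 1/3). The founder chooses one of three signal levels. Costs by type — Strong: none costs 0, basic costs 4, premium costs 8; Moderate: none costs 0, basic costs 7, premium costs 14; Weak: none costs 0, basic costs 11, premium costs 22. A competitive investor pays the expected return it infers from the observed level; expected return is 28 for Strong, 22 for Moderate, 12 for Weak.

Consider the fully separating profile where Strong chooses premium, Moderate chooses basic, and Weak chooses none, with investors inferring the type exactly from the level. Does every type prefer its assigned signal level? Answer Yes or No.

Yes

Separating valuations: premium → 28, basic → 22, none → 12.
Strong (assigned premium): none: 12 − 0 = 12; basic: 22 − 4 = 18; premium: 28 − 8 = 20. Strong stays.
Moderate (assigned basic): none: 12 − 0 = 12; basic: 22 − 7 = 15; premium: 28 − 14 = 14. Moderate stays.
Weak (assigned none): none: 12 − 0 = 12; basic: 22 − 11 = 11; premium: 28 − 22 = 6. Weak stays.
Every type prefers its assigned level; separation holds.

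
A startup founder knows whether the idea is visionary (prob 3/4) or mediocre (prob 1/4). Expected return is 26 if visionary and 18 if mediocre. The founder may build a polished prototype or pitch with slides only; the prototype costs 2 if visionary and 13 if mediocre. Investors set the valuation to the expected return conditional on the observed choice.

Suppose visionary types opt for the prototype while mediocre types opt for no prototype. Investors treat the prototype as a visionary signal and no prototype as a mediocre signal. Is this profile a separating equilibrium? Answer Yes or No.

Yes

Under these beliefs, the prototype earns valuation 26 and no prototype earns valuation 18.
visionary: the prototype nets 26 − 2 = 24; no prototype nets 18. visionary prefers the prototype.
mediocre: the prototype nets 26 − 13 = 13; no prototype nets 18. mediocre prefers no prototype.
Neither type deviates, so the separating profile is an equilibrium.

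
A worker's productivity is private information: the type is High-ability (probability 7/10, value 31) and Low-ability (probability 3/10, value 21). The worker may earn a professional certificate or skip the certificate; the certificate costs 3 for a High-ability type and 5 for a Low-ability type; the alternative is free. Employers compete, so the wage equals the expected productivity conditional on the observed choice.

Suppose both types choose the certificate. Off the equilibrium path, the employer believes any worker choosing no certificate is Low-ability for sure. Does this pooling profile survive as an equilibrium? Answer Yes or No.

Yes

On path, the employer holds the prior and pays 7/10·31 + 3/10·21 = 28. Off path (no certificate), believing Low-ability, it pays 21.
High-ability: the certificate nets 28 − 3 = 25; no certificate nets 21. High-ability stays.
Low-ability: the certificate nets 28 − 5 = 23; no certificate nets 21. Low-ability stays.
No type deviates, so pooling is sustained.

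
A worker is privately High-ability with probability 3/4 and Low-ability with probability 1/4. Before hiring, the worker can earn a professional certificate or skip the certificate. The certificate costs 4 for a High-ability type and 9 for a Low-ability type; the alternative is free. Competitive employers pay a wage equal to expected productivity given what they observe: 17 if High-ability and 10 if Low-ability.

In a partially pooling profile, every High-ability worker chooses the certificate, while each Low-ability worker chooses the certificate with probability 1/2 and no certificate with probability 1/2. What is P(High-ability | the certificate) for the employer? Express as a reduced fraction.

6/7

P(the certificate) = (3/4)·1 + (1/4)·(1/2) = 7/8.
By Bayes' rule, P(High-ability | the certificate) = (3/4) / (7/8) = 6/7.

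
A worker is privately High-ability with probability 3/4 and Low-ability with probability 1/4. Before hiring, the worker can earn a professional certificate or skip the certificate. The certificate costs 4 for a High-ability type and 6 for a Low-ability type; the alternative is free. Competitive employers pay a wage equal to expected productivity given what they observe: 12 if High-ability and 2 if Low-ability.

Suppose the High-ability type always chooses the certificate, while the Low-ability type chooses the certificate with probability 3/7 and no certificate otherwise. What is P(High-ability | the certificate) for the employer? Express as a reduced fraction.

7/8

P(the certificate) = (3/4)·1 + (1/4)·(3/7) = 6/7.
By Bayes' rule, P(High-ability | the certificate) = (3/4) / (6/7) = 7/8.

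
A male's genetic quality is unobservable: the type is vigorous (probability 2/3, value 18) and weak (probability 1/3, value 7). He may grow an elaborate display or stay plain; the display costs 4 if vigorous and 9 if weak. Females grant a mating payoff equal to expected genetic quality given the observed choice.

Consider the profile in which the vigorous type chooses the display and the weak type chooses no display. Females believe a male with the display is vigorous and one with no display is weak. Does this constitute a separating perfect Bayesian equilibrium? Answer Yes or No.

Under these beliefs, the display earns mating payoff 18 and no display earns mating payoff 7.
vigorous: the display nets 18 − 4 = 14; no display nets 7. vigorous prefers the display.
weak: the display nets 18 − 9 = 9; no display nets 7. weak would deviate to the display.
weak has a profitable deviation, so the profile is not an equilibrium.

No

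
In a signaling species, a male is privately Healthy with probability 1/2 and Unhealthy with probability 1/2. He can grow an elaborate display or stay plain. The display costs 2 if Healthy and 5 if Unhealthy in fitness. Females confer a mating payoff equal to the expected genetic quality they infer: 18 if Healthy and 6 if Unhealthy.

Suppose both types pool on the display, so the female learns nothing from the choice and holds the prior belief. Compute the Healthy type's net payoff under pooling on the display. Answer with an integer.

Pooled mating payoff = 1/2·18 + 1/2·6 = 12.
Healthy pays cost 2 for the display, so net payoff = 12 − 2 = 10.

10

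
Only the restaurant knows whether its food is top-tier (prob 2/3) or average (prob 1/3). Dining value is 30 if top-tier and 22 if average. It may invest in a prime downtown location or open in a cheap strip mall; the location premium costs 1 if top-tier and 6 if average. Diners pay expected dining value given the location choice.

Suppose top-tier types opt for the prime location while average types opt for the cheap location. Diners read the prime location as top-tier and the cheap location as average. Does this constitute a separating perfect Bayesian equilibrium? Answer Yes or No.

No

Under these beliefs, the prime location earns price premium 30 and the cheap location earns price premium 22.
top-tier: the prime location nets 30 − 1 = 29; the cheap location nets 22. top-tier prefers the prime location.
average: the prime location nets 30 − 6 = 24; the cheap location nets 22. average would deviate to the prime location.
average has a profitable deviation, so the profile is not an equilibrium.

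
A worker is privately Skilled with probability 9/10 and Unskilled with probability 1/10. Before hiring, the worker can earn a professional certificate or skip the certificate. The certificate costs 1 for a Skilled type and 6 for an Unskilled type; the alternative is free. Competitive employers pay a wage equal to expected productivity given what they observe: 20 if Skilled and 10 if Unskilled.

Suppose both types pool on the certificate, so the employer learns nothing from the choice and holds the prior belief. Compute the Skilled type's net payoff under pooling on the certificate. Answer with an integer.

18

Pooled wage = 9/10·20 + 1/10·10 = 19.
Skilled pays cost 1 for the certificate, so net payoff = 19 − 1 = 18.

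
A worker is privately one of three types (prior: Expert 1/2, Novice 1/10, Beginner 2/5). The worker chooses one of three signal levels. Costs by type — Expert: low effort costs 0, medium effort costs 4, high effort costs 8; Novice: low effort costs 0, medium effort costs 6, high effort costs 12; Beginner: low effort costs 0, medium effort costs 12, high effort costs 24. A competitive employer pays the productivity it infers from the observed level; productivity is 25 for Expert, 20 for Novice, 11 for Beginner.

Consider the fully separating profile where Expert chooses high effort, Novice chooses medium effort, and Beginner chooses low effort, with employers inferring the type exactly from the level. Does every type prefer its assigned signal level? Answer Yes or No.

Separating wages: high effort → 25, medium effort → 20, low effort → 11.
Expert (assigned high effort): low effort: 11 − 0 = 11; medium effort: 20 − 4 = 16; high effort: 25 − 8 = 17. Expert stays.
Novice (assigned medium effort): low effort: 11 − 0 = 11; medium effort: 20 − 6 = 14; high effort: 25 − 12 = 13. Novice stays.
Beginner (assigned low effort): low effort: 11 − 0 = 11; medium effort: 20 − 12 = 8; high effort: 25 − 24 = 1. Beginner stays.
Every type prefers its assigned level; separation holds.

Yes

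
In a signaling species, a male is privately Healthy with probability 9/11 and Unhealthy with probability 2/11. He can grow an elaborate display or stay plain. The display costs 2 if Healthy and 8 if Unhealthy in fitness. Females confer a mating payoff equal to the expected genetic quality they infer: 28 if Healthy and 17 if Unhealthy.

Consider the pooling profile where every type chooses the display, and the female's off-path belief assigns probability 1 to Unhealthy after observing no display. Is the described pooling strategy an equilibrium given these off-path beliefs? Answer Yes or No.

On path, the female holds the prior and pays 9/11·28 + 2/11·17 = 26. Off path (no display), believing Unhealthy, it pays 17.
Healthy: the display nets 26 − 2 = 24; no display nets 17. Healthy stays.
Unhealthy: the display nets 26 − 8 = 18; no display nets 17. Unhealthy stays.
No type deviates, so pooling is sustained.

Yes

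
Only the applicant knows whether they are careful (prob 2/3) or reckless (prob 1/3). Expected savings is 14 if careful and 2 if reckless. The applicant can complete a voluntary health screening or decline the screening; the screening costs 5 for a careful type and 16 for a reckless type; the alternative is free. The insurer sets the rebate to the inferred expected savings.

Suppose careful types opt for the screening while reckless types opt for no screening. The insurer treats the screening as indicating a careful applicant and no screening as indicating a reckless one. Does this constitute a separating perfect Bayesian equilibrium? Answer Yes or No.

Under these beliefs, the screening earns rebate 14 and no screening earns rebate 2.
careful: the screening nets 14 − 5 = 9; no screening nets 2. careful prefers the screening.
reckless: the screening nets 14 − 16 = -2; no screening nets 2. reckless prefers no screening.
Neither type deviates, so the separating profile is an equilibrium.

Yes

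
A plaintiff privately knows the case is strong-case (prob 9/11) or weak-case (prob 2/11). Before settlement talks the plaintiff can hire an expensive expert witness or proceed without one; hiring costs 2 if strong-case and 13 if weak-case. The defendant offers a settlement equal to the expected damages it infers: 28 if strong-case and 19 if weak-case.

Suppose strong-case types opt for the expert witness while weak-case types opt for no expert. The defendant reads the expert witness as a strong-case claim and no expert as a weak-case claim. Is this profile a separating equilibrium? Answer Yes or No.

Yes

Under these beliefs, the expert witness earns settlement 28 and no expert earns settlement 19.
strong-case: the expert witness nets 28 − 2 = 26; no expert nets 19. strong-case prefers the expert witness.
weak-case: the expert witness nets 28 − 13 = 15; no expert nets 19. weak-case prefers no expert.
Neither type deviates, so the separating profile is an equilibrium.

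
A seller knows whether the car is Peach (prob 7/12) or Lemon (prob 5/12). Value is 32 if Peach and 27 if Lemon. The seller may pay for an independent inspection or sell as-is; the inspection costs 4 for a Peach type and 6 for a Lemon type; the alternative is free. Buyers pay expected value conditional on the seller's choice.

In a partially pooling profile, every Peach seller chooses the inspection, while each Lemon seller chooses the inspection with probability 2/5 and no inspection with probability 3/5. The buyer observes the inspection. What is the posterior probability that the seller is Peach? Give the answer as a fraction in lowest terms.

P(the inspection) = (7/12)·1 + (5/12)·(2/5) = 3/4.
By Bayes' rule, P(Peach | the inspection) = (7/12) / (3/4) = 7/9.

7/9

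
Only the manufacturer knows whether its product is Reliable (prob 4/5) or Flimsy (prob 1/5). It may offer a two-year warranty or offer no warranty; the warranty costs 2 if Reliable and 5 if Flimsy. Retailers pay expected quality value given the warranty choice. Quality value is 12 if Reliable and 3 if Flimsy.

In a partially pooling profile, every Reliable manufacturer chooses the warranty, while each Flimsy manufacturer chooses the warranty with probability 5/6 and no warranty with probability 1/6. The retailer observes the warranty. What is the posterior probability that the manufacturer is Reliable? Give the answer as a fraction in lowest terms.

P(the warranty) = (4/5)·1 + (1/5)·(5/6) = 29/30.
By Bayes' rule, P(Reliable | the warranty) = (4/5) / (29/30) = 24/29.

24/29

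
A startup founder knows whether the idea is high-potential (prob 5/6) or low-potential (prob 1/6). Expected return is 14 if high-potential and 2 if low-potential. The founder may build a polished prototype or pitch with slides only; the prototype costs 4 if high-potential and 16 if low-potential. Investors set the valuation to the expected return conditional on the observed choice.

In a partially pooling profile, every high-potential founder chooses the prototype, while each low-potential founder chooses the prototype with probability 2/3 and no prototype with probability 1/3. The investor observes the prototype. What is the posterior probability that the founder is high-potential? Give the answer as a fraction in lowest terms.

P(the prototype) = (5/6)·1 + (1/6)·(2/3) = 17/18.
By Bayes' rule, P(high-potential | the prototype) = (5/6) / (17/18) = 15/17.

15/17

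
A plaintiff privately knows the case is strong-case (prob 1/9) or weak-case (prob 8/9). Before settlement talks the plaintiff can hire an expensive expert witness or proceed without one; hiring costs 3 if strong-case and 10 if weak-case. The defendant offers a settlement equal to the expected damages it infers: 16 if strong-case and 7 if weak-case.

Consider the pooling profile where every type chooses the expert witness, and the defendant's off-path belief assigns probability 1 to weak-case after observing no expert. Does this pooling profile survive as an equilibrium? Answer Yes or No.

No

On path, the defendant holds the prior and pays 1/9·16 + 8/9·7 = 8. Off path (no expert), believing weak-case, it pays 7.
strong-case: the expert witness nets 8 − 3 = 5; no expert nets 7. strong-case would deviate.
weak-case: the expert witness nets 8 − 10 = -2; no expert nets 7. weak-case would deviate.
A type deviates, so pooling fails.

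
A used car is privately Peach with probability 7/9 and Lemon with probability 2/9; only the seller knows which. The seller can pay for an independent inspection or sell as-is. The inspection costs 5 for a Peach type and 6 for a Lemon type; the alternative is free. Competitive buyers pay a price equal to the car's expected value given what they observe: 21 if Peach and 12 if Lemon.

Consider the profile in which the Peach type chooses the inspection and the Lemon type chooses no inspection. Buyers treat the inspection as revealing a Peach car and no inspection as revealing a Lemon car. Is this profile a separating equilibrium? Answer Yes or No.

Under these beliefs, the inspection earns price 21 and no inspection earns price 12.
Peach: the inspection nets 21 − 5 = 16; no inspection nets 12. Peach prefers the inspection.
Lemon: the inspection nets 21 − 6 = 15; no inspection nets 12. Lemon would deviate to the inspection.
Lemon has a profitable deviation, so the profile is not an equilibrium.

No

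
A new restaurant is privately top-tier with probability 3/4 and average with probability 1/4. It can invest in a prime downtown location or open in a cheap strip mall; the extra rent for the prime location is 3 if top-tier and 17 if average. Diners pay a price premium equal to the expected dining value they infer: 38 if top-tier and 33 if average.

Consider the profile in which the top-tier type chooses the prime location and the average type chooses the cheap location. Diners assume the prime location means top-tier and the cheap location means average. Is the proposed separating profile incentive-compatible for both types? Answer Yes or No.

Under these beliefs, the prime location earns price premium 38 and the cheap location earns price premium 33.
top-tier: the prime location nets 38 − 3 = 35; the cheap location nets 33. top-tier prefers the prime location.
average: the prime location nets 38 − 17 = 21; the cheap location nets 33. average prefers the cheap location.
Neither type deviates, so the separating profile is an equilibrium.

Yes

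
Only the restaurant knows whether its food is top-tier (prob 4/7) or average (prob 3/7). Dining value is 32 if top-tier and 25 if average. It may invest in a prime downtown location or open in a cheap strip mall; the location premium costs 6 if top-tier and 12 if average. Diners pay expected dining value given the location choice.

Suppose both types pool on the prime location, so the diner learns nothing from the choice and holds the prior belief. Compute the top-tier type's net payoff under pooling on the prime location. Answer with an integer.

Pooled price premium = 4/7·32 + 3/7·25 = 29.
top-tier pays cost 6 for the prime location, so net payoff = 29 − 6 = 23.

23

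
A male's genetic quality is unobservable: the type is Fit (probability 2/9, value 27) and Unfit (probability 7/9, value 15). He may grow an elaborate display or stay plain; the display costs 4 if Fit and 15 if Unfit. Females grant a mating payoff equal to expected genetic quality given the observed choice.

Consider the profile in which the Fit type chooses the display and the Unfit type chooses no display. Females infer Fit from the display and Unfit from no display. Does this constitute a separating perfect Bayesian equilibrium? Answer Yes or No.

Under these beliefs, the display earns mating payoff 27 and no display earns mating payoff 15.
Fit: the display nets 27 − 4 = 23; no display nets 15. Fit prefers the display.
Unfit: the display nets 27 − 15 = 12; no display nets 15. Unfit prefers no display.
Neither type deviates, so the separating profile is an equilibrium.

Yes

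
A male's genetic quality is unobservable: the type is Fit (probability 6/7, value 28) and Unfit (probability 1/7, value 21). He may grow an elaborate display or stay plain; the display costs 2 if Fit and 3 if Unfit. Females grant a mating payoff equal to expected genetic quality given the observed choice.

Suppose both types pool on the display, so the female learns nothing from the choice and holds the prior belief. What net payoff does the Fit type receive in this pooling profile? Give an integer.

Pooled mating payoff = 6/7·28 + 1/7·21 = 27.
Fit pays cost 2 for the display, so net payoff = 27 − 2 = 25.

25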